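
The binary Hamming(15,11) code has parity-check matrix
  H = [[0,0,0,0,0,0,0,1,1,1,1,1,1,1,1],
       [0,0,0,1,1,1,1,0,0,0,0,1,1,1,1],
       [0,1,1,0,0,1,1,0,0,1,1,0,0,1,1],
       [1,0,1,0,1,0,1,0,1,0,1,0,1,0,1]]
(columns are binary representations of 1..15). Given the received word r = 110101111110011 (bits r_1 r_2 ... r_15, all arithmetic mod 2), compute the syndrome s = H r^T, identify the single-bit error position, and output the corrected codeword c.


s = (0, 1, 1, 1)^T, error position = 7, corrected codeword c = 110101011110011

Compute s = H r^T mod 2 one row at a time:
  s_1 = 1 + 1 + 1 + 1 + 0 + 0 + 1 + 1 = 6 ≡ 0 (mod 2).
  s_2 = 1 + 0 + 1 + 1 + 0 + 0 + 1 + 1 = 5 ≡ 1 (mod 2).
  s_3 = 1 + 0 + 1 + 1 + 1 + 1 + 1 + 1 = 7 ≡ 1 (mod 2).
  s_4 = 1 + 0 + 0 + 1 + 1 + 1 + 0 + 1 = 5 ≡ 1 (mod 2).
s = (0, 1, 1, 1)^T — this equals column 7 of H (binary 0111), so error is at position 7.
Correct: flip bit 7 of r = 110101111110011 to get c = 110101011110011.


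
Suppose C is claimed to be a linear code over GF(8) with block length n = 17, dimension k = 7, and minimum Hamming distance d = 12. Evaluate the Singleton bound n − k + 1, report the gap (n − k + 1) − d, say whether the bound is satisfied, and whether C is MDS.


Singleton RHS = n − k + 1 = 11, slack = -1, bound violated (no such code; not MDS).

Singleton bound: d ≤ n − k + 1.
Here n = 17, k = 7, so n − k + 1 = 11.
Given d = 12, check d ≤ 11: NO.
Slack = (n − k + 1) − d = -1.
The slack is negative: d = 12 exceeds n − k + 1 = 11 by 1, so the Singleton bound is violated and no linear [17, 7, 12]_8 code can exist. In particular it is not MDS (MDS requires d = n − k + 1 exactly).
Description: the claimed parameters are [17, 7, 12]_8; such a code would be impossible (violates the Singleton bound).


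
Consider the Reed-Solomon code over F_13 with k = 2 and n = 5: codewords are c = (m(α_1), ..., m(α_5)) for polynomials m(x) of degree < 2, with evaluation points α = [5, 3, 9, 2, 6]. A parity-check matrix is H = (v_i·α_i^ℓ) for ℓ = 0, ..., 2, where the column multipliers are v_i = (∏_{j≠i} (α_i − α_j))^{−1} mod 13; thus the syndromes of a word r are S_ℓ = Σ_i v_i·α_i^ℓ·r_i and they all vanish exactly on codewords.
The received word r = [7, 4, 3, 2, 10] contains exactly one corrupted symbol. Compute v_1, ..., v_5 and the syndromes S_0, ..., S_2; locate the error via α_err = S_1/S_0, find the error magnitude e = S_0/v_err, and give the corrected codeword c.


S = (7, 9, 6), error at position 1, error magnitude e = 12, c = [8, 4, 3, 2, 10].

Step 1: column multipliers v_i = (∏_{j≠i}(α_i − α_j))^{−1} mod 13.
  i = 1 (α = 5): (5−3)(5−9)(5−2)(5−6) = 2·(−4)·3·(−1) = 24 ≡ 11, so v_1 = 11^{−1} = 6 (mod 13).
  i = 2 (α = 3): (3−5)(3−9)(3−2)(3−6) = (−2)·(−6)·1·(−3) = −36 ≡ 3, so v_2 = 3^{−1} = 9 (mod 13).
  i = 3 (α = 9): (9−5)(9−3)(9−2)(9−6) = 4·6·7·3 = 504 ≡ 10, so v_3 = 10^{−1} = 4 (mod 13).
  i = 4 (α = 2): (2−5)(2−3)(2−9)(2−6) = (−3)·(−1)·(−7)·(−4) = 84 ≡ 6, so v_4 = 6^{−1} = 11 (mod 13).
  i = 5 (α = 6): (6−5)(6−3)(6−9)(6−2) = 1·3·(−3)·4 = −36 ≡ 3, so v_5 = 3^{−1} = 9 (mod 13).
  v = [6, 9, 4, 11, 9].
Step 2: syndromes of r = [7, 4, 3, 2, 10] (all sums mod 13).
  S_0 = Σ v_i r_i = 6·7 + 9·4 + 4·3 + 11·2 + 9·10 = 202 ≡ 7.
  S_1 = Σ v_i α_i r_i = 6·5·7 + 9·3·4 + 4·9·3 + 11·2·2 + 9·6·10 = 1010 ≡ 9.
  α_i^2 mod 13 = [12, 9, 3, 4, 10].
  S_2 = Σ v_i α_i^2 r_i = 6·12·7 + 9·9·4 + 4·3·3 + 11·4·2 + 9·10·10 = 1852 ≡ 6.
  S = (7, 9, 6) ≠ 0, so r is not a codeword (an error is present).
Step 3: locate the error. For a single error e at position i, S_ℓ = v_i·e·α_i^ℓ, so α_err = S_1/S_0.
  S_0^{−1} = 7^{−1} = 2 (mod 13), so α_err = 9·2 = 18 ≡ 5 = α_1. Error position i = 1.
  Consistency check: S_2/S_1 = 6·3 = 18 ≡ 5 = α_err ✓ (single-error assumption holds).
Step 4: error magnitude e = S_0/v_1 = S_0·∏_{j≠1}(α_1 − α_j) = 7·11 = 77 ≡ 12 (mod 13).
Step 5: correct position 1: c_1 = r_1 − e = 7 − 12 ≡ 8 (mod 13). Hence c = [8, 4, 3, 2, 10].
  Check: interpolating c through the α_i gives m(x) = 11 + 2·x (degree < 2) with m(α_i) = c_i for every i, so c is indeed a codeword.


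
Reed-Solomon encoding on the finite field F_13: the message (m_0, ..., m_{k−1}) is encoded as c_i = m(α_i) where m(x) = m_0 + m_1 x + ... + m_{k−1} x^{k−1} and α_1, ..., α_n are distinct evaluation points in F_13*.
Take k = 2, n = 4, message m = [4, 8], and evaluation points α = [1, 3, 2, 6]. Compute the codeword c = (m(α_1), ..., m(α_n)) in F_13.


c = [12, 2, 7, 0]

Message polynomial: m(x) = 4 + 8·x (mod 13).
For each evaluation point α_i, compute m(α_i) mod 13:
  α_1 = 1: Horner steps 8 → 12, so m(1) = 12.
  α_2 = 3: Horner steps 8 → 2, so m(3) = 2.
  α_3 = 2: Horner steps 8 → 7, so m(2) = 7.
  α_4 = 6: Horner steps 8 → 0, so m(6) = 0.
Codeword c = [12, 2, 7, 0] ∈ F_13^4.


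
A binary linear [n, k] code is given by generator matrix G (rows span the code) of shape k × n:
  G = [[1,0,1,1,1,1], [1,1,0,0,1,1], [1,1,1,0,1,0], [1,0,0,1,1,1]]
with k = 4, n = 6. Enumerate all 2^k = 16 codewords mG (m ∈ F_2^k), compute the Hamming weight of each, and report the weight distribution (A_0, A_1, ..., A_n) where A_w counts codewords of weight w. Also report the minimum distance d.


Weight distribution: A_0 = 1, A_1 = 2, A_2 = 2, A_3 = 4, A_4 = 5, A_5 = 2. Minimum distance d = 1.

Enumerate all 2^4 = 16 messages m ∈ F_2^4.
For each, compute codeword c = mG in F_2^6, then tally its weight.
  m = 0000 → c = 000000, weight = 0.
  m = 1000 → c = 101111, weight = 5.
  m = 0100 → c = 110011, weight = 4.
  m = 1100 → c = 011100, weight = 3.
  m = 0010 → c = 111010, weight = 4.
  m = 1010 → c = 010101, weight = 3.
  m = 0110 → c = 001001, weight = 2.
  m = 1110 → c = 100110, weight = 3.
  m = 0001 → c = 100111, weight = 4.
  m = 1001 → c = 001000, weight = 1.
  m = 0101 → c = 010100, weight = 2.
  m = 1101 → c = 111011, weight = 5.
  m = 0011 → c = 011101, weight = 4.
  m = 1011 → c = 110010, weight = 3.
  m = 0111 → c = 101110, weight = 4.
  m = 1111 → c = 000001, weight = 1.
Tally weights:
  weight 0: 1 codewords.
  weight 1: 2 codewords.
  weight 2: 2 codewords.
  weight 3: 4 codewords.
  weight 4: 5 codewords.
  weight 5: 2 codewords.
Minimum distance d = smallest w > 0 with A_w > 0 = 1.
Sanity: Σ A_w = 16 = 2^4 = 16 ✓.


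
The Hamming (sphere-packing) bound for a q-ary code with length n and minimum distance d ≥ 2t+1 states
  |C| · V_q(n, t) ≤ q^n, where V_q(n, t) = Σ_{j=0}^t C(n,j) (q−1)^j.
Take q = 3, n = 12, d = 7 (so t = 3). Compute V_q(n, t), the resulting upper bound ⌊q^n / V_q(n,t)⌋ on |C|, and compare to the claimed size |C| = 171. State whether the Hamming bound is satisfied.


V_q(n, t) = 2049, q^n = 531441, Hamming bound = 259, |C| = 171 ≤ bound (satisfied).

Step 1: Compute V_q(n, t) = Σ_{j=0}^3 C(n, j) (q−1)^j.
  j = 0: C(12,0)·(2)^0 = 1·1 = 1.
  j = 1: C(12,1)·(2)^1 = 12·2 = 24.
  j = 2: C(12,2)·(2)^2 = 66·4 = 264.
  j = 3: C(12,3)·(2)^3 = 220·8 = 1760.
  V_q(n, t) = 1 + 24 + 264 + 1760 = 2049.
Step 2: q^n = 3^12 = 531441.
Step 3: Hamming bound ⌊q^n / V_q(n,t)⌋ = ⌊531441/2049⌋ = 259.
Step 4: Compare |C| = 171 to 259: satisfied.
The claimed |C| lies below the Hamming bound.


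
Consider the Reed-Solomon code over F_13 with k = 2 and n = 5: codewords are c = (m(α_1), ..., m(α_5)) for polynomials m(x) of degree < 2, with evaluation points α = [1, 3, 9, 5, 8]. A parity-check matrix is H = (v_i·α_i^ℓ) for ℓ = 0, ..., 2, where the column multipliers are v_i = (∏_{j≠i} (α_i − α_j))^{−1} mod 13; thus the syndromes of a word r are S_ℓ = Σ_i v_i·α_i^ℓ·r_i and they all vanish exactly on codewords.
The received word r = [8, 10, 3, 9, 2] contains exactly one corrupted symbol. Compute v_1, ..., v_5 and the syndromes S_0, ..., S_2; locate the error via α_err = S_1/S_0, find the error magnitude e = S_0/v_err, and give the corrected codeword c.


S = (2, 10, 11), error at position 4, error magnitude e = 10, c = [8, 10, 3, 12, 2].

Step 1: column multipliers v_i = (∏_{j≠i}(α_i − α_j))^{−1} mod 13.
  i = 1 (α = 1): (1−3)(1−9)(1−5)(1−8) = (−2)·(−8)·(−4)·(−7) = 448 ≡ 6, so v_1 = 6^{−1} = 11 (mod 13).
  i = 2 (α = 3): (3−1)(3−9)(3−5)(3−8) = 2·(−6)·(−2)·(−5) = −120 ≡ 10, so v_2 = 10^{−1} = 4 (mod 13).
  i = 3 (α = 9): (9−1)(9−3)(9−5)(9−8) = 8·6·4·1 = 192 ≡ 10, so v_3 = 10^{−1} = 4 (mod 13).
  i = 4 (α = 5): (5−1)(5−3)(5−9)(5−8) = 4·2·(−4)·(−3) = 96 ≡ 5, so v_4 = 5^{−1} = 8 (mod 13).
  i = 5 (α = 8): (8−1)(8−3)(8−9)(8−5) = 7·5·(−1)·3 = −105 ≡ 12, so v_5 = 12^{−1} = 12 (mod 13).
  v = [11, 4, 4, 8, 12].
Step 2: syndromes of r = [8, 10, 3, 9, 2] (all sums mod 13).
  S_0 = Σ v_i r_i = 11·8 + 4·10 + 4·3 + 8·9 + 12·2 = 236 ≡ 2.
  S_1 = Σ v_i α_i r_i = 11·1·8 + 4·3·10 + 4·9·3 + 8·5·9 + 12·8·2 = 868 ≡ 10.
  α_i^2 mod 13 = [1, 9, 3, 12, 12].
  S_2 = Σ v_i α_i^2 r_i = 11·1·8 + 4·9·10 + 4·3·3 + 8·12·9 + 12·12·2 = 1636 ≡ 11.
  S = (2, 10, 11) ≠ 0, so r is not a codeword (an error is present).
Step 3: locate the error. For a single error e at position i, S_ℓ = v_i·e·α_i^ℓ, so α_err = S_1/S_0.
  S_0^{−1} = 2^{−1} = 7 (mod 13), so α_err = 10·7 = 70 ≡ 5 = α_4. Error position i = 4.
  Consistency check: S_2/S_1 = 11·4 = 44 ≡ 5 = α_err ✓ (single-error assumption holds).
Step 4: error magnitude e = S_0/v_4 = S_0·∏_{j≠4}(α_4 − α_j) = 2·5 = 10 ≡ 10 (mod 13).
Step 5: correct position 4: c_4 = r_4 − e = 9 − 10 ≡ 12 (mod 13). Hence c = [8, 10, 3, 12, 2].
  Check: interpolating c through the α_i gives m(x) = 7 + 1·x (degree < 2) with m(α_i) = c_i for every i, so c is indeed a codeword.


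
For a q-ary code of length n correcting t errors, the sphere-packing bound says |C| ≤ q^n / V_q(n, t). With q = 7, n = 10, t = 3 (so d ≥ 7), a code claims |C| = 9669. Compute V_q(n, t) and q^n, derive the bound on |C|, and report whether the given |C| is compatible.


V_q(n, t) = 27601, q^n = 282475249, Hamming bound = 10234, |C| = 9669 ≤ bound (satisfied).

Step 1: Compute V_q(n, t) = Σ_{j=0}^3 C(n, j) (q−1)^j.
  j = 0: C(10,0)·(6)^0 = 1·1 = 1.
  j = 1: C(10,1)·(6)^1 = 10·6 = 60.
  j = 2: C(10,2)·(6)^2 = 45·36 = 1620.
  j = 3: C(10,3)·(6)^3 = 120·216 = 25920.
  V_q(n, t) = 1 + 60 + 1620 + 25920 = 27601.
Step 2: q^n = 7^10 = 282475249.
Step 3: Hamming bound ⌊q^n / V_q(n,t)⌋ = ⌊282475249/27601⌋ = 10234.
Step 4: Compare |C| = 9669 to 10234: satisfied.
The claimed |C| lies below the Hamming bound.


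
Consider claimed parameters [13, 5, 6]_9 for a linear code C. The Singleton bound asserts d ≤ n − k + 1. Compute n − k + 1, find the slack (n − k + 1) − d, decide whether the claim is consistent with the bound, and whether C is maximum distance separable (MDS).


Singleton RHS = n − k + 1 = 9, slack = 3, bound satisfied, not MDS.

Singleton bound: d ≤ n − k + 1.
Here n = 13, k = 5, so n − k + 1 = 9.
Given d = 6, check d ≤ 9: YES.
Slack = (n − k + 1) − d = 3.
The code is NOT MDS (slack = 3 > 0).
Description: the claimed parameters are [13, 5, 6]_9; such a code would be non-MDS.


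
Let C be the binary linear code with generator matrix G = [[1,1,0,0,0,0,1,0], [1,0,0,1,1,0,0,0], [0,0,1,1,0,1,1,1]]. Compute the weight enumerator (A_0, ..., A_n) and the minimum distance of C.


Weight distribution: A_0 = 1, A_3 = 2, A_4 = 1, A_5 = 2, A_6 = 2. Minimum distance d = 3.

Enumerate all 2^3 = 8 messages m ∈ F_2^3.
For each, compute codeword c = mG in F_2^8, then tally its weight.
  m = 000 → c = 00000000, weight = 0.
  m = 100 → c = 11000010, weight = 3.
  m = 010 → c = 10011000, weight = 3.
  m = 110 → c = 01011010, weight = 4.
  m = 001 → c = 00110111, weight = 5.
  m = 101 → c = 11110101, weight = 6.
  m = 011 → c = 10101111, weight = 6.
  m = 111 → c = 01101101, weight = 5.
Tally weights:
  weight 0: 1 codewords.
  weight 3: 2 codewords.
  weight 4: 1 codewords.
  weight 5: 2 codewords.
  weight 6: 2 codewords.
Minimum distance d = smallest w > 0 with A_w > 0 = 3.
Sanity: Σ A_w = 8 = 2^3 = 8 ✓.


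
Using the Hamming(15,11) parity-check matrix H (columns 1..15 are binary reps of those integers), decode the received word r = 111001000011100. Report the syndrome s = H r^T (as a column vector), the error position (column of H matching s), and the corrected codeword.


s = (1, 1, 0, 0)^T, error position = 12, corrected codeword c = 111001000010100

Compute s = H r^T mod 2 one row at a time:
  s_1 = 0 + 0 + 0 + 1 + 1 + 1 + 0 + 0 = 3 ≡ 1 (mod 2).
  s_2 = 0 + 0 + 1 + 0 + 1 + 1 + 0 + 0 = 3 ≡ 1 (mod 2).
  s_3 = 1 + 1 + 1 + 0 + 0 + 1 + 0 + 0 = 4 ≡ 0 (mod 2).
  s_4 = 1 + 1 + 0 + 0 + 0 + 1 + 1 + 0 = 4 ≡ 0 (mod 2).
s = (1, 1, 0, 0)^T — this equals column 12 of H (binary 1100), so error is at position 12.
Correct: flip bit 12 of r = 111001000011100 to get c = 111001000010100.


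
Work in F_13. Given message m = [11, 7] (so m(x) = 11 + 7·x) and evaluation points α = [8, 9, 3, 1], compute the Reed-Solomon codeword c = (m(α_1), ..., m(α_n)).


c = [2, 9, 6, 5]

Message polynomial: m(x) = 11 + 7·x (mod 13).
For each evaluation point α_i, compute m(α_i) mod 13:
  α_1 = 8: Horner steps 7 → 2, so m(8) = 2.
  α_2 = 9: Horner steps 7 → 9, so m(9) = 9.
  α_3 = 3: Horner steps 7 → 6, so m(3) = 6.
  α_4 = 1: Horner steps 7 → 5, so m(1) = 5.
Codeword c = [2, 9, 6, 5] ∈ F_13^4.


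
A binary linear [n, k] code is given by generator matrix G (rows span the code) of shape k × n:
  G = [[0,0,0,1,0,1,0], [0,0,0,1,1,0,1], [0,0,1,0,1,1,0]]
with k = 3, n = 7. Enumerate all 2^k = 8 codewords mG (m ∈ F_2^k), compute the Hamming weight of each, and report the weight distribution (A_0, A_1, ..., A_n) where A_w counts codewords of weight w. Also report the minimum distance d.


Weight distribution: A_0 = 1, A_2 = 2, A_3 = 4, A_4 = 1. Minimum distance d = 2.

Enumerate all 2^3 = 8 messages m ∈ F_2^3.
For each, compute codeword c = mG in F_2^7, then tally its weight.
  m = 000 → c = 0000000, weight = 0.
  m = 100 → c = 0001010, weight = 2.
  m = 010 → c = 0001101, weight = 3.
  m = 110 → c = 0000111, weight = 3.
  m = 001 → c = 0010110, weight = 3.
  m = 101 → c = 0011100, weight = 3.
  m = 011 → c = 0011011, weight = 4.
  m = 111 → c = 0010001, weight = 2.
Tally weights:
  weight 0: 1 codewords.
  weight 2: 2 codewords.
  weight 3: 4 codewords.
  weight 4: 1 codewords.
Minimum distance d = smallest w > 0 with A_w > 0 = 2.
Sanity: Σ A_w = 8 = 2^3 = 8 ✓.


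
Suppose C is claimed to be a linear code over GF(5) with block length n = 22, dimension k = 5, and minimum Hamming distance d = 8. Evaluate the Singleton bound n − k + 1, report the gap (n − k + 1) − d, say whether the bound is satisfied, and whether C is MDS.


Singleton RHS = n − k + 1 = 18, slack = 10, bound satisfied, not MDS.

Singleton bound: d ≤ n − k + 1.
Here n = 22, k = 5, so n − k + 1 = 18.
Given d = 8, check d ≤ 18: YES.
Slack = (n − k + 1) − d = 10.
The code is NOT MDS (slack = 10 > 0).
Description: the claimed parameters are [22, 5, 8]_5; such a code would be non-MDS.


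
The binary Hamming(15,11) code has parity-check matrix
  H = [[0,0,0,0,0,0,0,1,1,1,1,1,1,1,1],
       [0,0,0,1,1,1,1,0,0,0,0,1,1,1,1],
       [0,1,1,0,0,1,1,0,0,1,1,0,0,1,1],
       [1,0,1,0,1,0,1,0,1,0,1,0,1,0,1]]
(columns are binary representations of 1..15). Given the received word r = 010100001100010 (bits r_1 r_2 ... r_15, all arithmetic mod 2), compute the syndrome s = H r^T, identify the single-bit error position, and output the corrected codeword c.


s = (1, 0, 1, 1)^T, error position = 11, corrected codeword c = 010100001110010

Compute s = H r^T mod 2 one row at a time:
  s_1 = 0 + 1 + 1 + 0 + 0 + 0 + 1 + 0 = 3 ≡ 1 (mod 2).
  s_2 = 1 + 0 + 0 + 0 + 0 + 0 + 1 + 0 = 2 ≡ 0 (mod 2).
  s_3 = 1 + 0 + 0 + 0 + 1 + 0 + 1 + 0 = 3 ≡ 1 (mod 2).
  s_4 = 0 + 0 + 0 + 0 + 1 + 0 + 0 + 0 = 1 ≡ 1 (mod 2).
s = (1, 0, 1, 1)^T — this equals column 11 of H (binary 1011), so error is at position 11.
Correct: flip bit 11 of r = 010100001100010 to get c = 010100001110010.


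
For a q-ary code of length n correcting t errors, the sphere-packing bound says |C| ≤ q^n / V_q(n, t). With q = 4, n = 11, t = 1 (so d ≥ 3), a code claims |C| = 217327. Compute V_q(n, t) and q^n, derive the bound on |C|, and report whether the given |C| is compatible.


V_q(n, t) = 34, q^n = 4194304, Hamming bound = 123361, |C| = 217327 > bound (violated).

Step 1: Compute V_q(n, t) = Σ_{j=0}^1 C(n, j) (q−1)^j.
  j = 0: C(11,0)·(3)^0 = 1·1 = 1.
  j = 1: C(11,1)·(3)^1 = 11·3 = 33.
  V_q(n, t) = 1 + 33 = 34.
Step 2: q^n = 4^11 = 4194304.
Step 3: Hamming bound ⌊q^n / V_q(n,t)⌋ = ⌊4194304/34⌋ = 123361.
Step 4: Compare |C| = 217327 to 123361: violated.
The claimed |C| lies above the Hamming bound, so no 4-ary code of length 11 with d ≥ 3 can have 217327 codewords.


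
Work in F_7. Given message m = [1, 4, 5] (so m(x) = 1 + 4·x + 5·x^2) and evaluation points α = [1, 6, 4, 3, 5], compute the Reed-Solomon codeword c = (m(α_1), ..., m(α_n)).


c = [3, 2, 6, 2, 6]

Message polynomial: m(x) = 1 + 4·x + 5·x^2 (mod 7).
For each evaluation point α_i, compute m(α_i) mod 7:
  α_1 = 1: Horner steps 5 → 2 → 3, so m(1) = 3.
  α_2 = 6: Horner steps 5 → 6 → 2, so m(6) = 2.
  α_3 = 4: Horner steps 5 → 3 → 6, so m(4) = 6.
  α_4 = 3: Horner steps 5 → 5 → 2, so m(3) = 2.
  α_5 = 5: Horner steps 5 → 1 → 6, so m(5) = 6.
Codeword c = [3, 2, 6, 2, 6] ∈ F_7^5.


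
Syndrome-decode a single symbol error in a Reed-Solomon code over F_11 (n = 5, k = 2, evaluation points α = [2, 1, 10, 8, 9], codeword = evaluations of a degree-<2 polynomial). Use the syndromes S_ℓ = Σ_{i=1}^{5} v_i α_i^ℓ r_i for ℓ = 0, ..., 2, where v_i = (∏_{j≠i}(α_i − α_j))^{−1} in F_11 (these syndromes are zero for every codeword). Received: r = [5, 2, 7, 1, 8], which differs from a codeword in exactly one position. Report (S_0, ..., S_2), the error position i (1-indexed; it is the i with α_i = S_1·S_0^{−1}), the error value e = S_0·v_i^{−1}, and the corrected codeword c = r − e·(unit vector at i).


S = (7, 8, 6), error at position 5, error magnitude e = 4, c = [5, 2, 7, 1, 4].

Step 1: column multipliers v_i = (∏_{j≠i}(α_i − α_j))^{−1} mod 11.
  i = 1 (α = 2): (2−1)(2−10)(2−8)(2−9) = 1·(−8)·(−6)·(−7) = −336 ≡ 5, so v_1 = 5^{−1} = 9 (mod 11).
  i = 2 (α = 1): (1−2)(1−10)(1−8)(1−9) = (−1)·(−9)·(−7)·(−8) = 504 ≡ 9, so v_2 = 9^{−1} = 5 (mod 11).
  i = 3 (α = 10): (10−2)(10−1)(10−8)(10−9) = 8·9·2·1 = 144 ≡ 1, so v_3 = 1^{−1} = 1 (mod 11).
  i = 4 (α = 8): (8−2)(8−1)(8−10)(8−9) = 6·7·(−2)·(−1) = 84 ≡ 7, so v_4 = 7^{−1} = 8 (mod 11).
  i = 5 (α = 9): (9−2)(9−1)(9−10)(9−8) = 7·8·(−1)·1 = −56 ≡ 10, so v_5 = 10^{−1} = 10 (mod 11).
  v = [9, 5, 1, 8, 10].
Step 2: syndromes of r = [5, 2, 7, 1, 8] (all sums mod 11).
  S_0 = Σ v_i r_i = 9·5 + 5·2 + 1·7 + 8·1 + 10·8 = 150 ≡ 7.
  S_1 = Σ v_i α_i r_i = 9·2·5 + 5·1·2 + 1·10·7 + 8·8·1 + 10·9·8 = 954 ≡ 8.
  α_i^2 mod 11 = [4, 1, 1, 9, 4].
  S_2 = Σ v_i α_i^2 r_i = 9·4·5 + 5·1·2 + 1·1·7 + 8·9·1 + 10·4·8 = 589 ≡ 6.
  S = (7, 8, 6) ≠ 0, so r is not a codeword (an error is present).
Step 3: locate the error. For a single error e at position i, S_ℓ = v_i·e·α_i^ℓ, so α_err = S_1/S_0.
  S_0^{−1} = 7^{−1} = 8 (mod 11), so α_err = 8·8 = 64 ≡ 9 = α_5. Error position i = 5.
  Consistency check: S_2/S_1 = 6·7 = 42 ≡ 9 = α_err ✓ (single-error assumption holds).
Step 4: error magnitude e = S_0/v_5 = S_0·∏_{j≠5}(α_5 − α_j) = 7·10 = 70 ≡ 4 (mod 11).
Step 5: correct position 5: c_5 = r_5 − e = 8 − 4 ≡ 4 (mod 11). Hence c = [5, 2, 7, 1, 4].
  Check: interpolating c through the α_i gives m(x) = 10 + 3·x (degree < 2) with m(α_i) = c_i for every i, so c is indeed a codeword.


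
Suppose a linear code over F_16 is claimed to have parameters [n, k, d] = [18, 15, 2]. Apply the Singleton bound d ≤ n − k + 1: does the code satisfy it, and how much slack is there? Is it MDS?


Singleton RHS = n − k + 1 = 4, slack = 2, bound satisfied, not MDS.

Singleton bound: d ≤ n − k + 1.
Here n = 18, k = 15, so n − k + 1 = 4.
Given d = 2, check d ≤ 4: YES.
Slack = (n − k + 1) − d = 2.
The code is NOT MDS (slack = 2 > 0).
Description: the claimed parameters are [18, 15, 2]_16; such a code would be non-MDS.


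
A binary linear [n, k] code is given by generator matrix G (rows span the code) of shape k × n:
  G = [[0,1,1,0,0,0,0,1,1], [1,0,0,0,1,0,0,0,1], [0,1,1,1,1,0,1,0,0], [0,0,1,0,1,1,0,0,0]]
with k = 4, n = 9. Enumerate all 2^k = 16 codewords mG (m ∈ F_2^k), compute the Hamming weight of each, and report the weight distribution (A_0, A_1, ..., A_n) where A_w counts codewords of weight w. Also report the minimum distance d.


Weight distribution: A_0 = 1, A_3 = 2, A_4 = 5, A_5 = 4, A_6 = 2, A_7 = 2. Minimum distance d = 3.

Enumerate all 2^4 = 16 messages m ∈ F_2^4.
For each, compute codeword c = mG in F_2^9, then tally its weight.
  m = 0000 → c = 000000000, weight = 0.
  m = 1000 → c = 011000011, weight = 4.
  m = 0100 → c = 100010001, weight = 3.
  m = 1100 → c = 111010010, weight = 5.
  m = 0010 → c = 011110100, weight = 5.
  m = 1010 → c = 000110111, weight = 5.
  m = 0110 → c = 111100101, weight = 6.
  m = 1110 → c = 100100110, weight = 4.
  m = 0001 → c = 001011000, weight = 3.
  m = 1001 → c = 010011011, weight = 5.
  m = 0101 → c = 101001001, weight = 4.
  m = 1101 → c = 110001010, weight = 4.
  m = 0011 → c = 010101100, weight = 4.
  m = 1011 → c = 001101111, weight = 6.
  m = 0111 → c = 110111101, weight = 7.
  m = 1111 → c = 101111110, weight = 7.
Tally weights:
  weight 0: 1 codewords.
  weight 3: 2 codewords.
  weight 4: 5 codewords.
  weight 5: 4 codewords.
  weight 6: 2 codewords.
  weight 7: 2 codewords.
Minimum distance d = smallest w > 0 with A_w > 0 = 3.
Sanity: Σ A_w = 16 = 2^4 = 16 ✓.


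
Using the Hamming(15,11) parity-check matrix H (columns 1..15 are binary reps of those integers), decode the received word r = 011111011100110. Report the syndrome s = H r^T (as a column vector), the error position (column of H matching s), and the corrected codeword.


s = (1, 1, 1, 0)^T, error position = 14, corrected codeword c = 011111011100100

Compute s = H r^T mod 2 one row at a time:
  s_1 = 1 + 1 + 1 + 0 + 0 + 1 + 1 + 0 = 5 ≡ 1 (mod 2).
  s_2 = 1 + 1 + 1 + 0 + 0 + 1 + 1 + 0 = 5 ≡ 1 (mod 2).
  s_3 = 1 + 1 + 1 + 0 + 1 + 0 + 1 + 0 = 5 ≡ 1 (mod 2).
  s_4 = 0 + 1 + 1 + 0 + 1 + 0 + 1 + 0 = 4 ≡ 0 (mod 2).
s = (1, 1, 1, 0)^T — this equals column 14 of H (binary 1110), so error is at position 14.
Correct: flip bit 14 of r = 011111011100110 to get c = 011111011100100.


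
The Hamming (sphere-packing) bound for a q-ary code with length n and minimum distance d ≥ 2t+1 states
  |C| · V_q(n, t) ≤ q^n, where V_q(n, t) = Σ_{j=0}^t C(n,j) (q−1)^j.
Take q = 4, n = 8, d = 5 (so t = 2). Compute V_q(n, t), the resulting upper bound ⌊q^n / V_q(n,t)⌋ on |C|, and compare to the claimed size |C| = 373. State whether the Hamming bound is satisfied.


V_q(n, t) = 277, q^n = 65536, Hamming bound = 236, |C| = 373 > bound (violated).

Step 1: Compute V_q(n, t) = Σ_{j=0}^2 C(n, j) (q−1)^j.
  j = 0: C(8,0)·(3)^0 = 1·1 = 1.
  j = 1: C(8,1)·(3)^1 = 8·3 = 24.
  j = 2: C(8,2)·(3)^2 = 28·9 = 252.
  V_q(n, t) = 1 + 24 + 252 = 277.
Step 2: q^n = 4^8 = 65536.
Step 3: Hamming bound ⌊q^n / V_q(n,t)⌋ = ⌊65536/277⌋ = 236.
Step 4: Compare |C| = 373 to 236: violated.
The claimed |C| lies above the Hamming bound, so no 4-ary code of length 8 with d ≥ 5 can have 373 codewords.


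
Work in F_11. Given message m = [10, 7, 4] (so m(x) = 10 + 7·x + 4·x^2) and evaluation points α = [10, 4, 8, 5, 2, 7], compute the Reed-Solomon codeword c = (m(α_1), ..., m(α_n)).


c = [7, 3, 3, 2, 7, 2]

Message polynomial: m(x) = 10 + 7·x + 4·x^2 (mod 11).
For each evaluation point α_i, compute m(α_i) mod 11:
  α_1 = 10: Horner steps 4 → 3 → 7, so m(10) = 7.
  α_2 = 4: Horner steps 4 → 1 → 3, so m(4) = 3.
  α_3 = 8: Horner steps 4 → 6 → 3, so m(8) = 3.
  α_4 = 5: Horner steps 4 → 5 → 2, so m(5) = 2.
  α_5 = 2: Horner steps 4 → 4 → 7, so m(2) = 7.
  α_6 = 7: Horner steps 4 → 2 → 2, so m(7) = 2.
Codeword c = [7, 3, 3, 2, 7, 2] ∈ F_11^6.


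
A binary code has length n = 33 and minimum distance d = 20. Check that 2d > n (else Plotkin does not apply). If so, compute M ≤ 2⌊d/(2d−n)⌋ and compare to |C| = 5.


Plotkin bound M ≤ 4; given |C| = 5 > bound (violated).

Check applicability: 2d = 40, n = 33.
2d − n = 7 > 0, so Plotkin applies.
Compute d/(2d−n) = 20/7 ≈ 2.8571.
⌊d/(2d−n)⌋ = 2.
Plotkin bound: M ≤ 2·2 = 4.
Given |C| = 5, check: VIOLATED.
This |C| is above the Plotkin bound, so no binary code with n = 33, d = 20 and 5 codewords exists.


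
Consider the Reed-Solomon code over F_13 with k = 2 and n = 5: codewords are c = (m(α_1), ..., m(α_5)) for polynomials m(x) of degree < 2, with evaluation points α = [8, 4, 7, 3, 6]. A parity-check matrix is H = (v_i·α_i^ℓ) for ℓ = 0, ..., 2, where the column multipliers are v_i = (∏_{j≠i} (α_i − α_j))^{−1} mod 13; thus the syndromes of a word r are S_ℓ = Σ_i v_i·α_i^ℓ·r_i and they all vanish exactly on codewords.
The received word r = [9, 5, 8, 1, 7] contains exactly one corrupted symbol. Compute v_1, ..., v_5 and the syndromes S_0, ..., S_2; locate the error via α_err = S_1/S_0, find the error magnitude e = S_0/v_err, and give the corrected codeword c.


S = (11, 7, 8), error at position 4, error magnitude e = 10, c = [9, 5, 8, 4, 7].

Step 1: column multipliers v_i = (∏_{j≠i}(α_i − α_j))^{−1} mod 13.
  i = 1 (α = 8): (8−4)(8−7)(8−3)(8−6) = 4·1·5·2 = 40 ≡ 1, so v_1 = 1^{−1} = 1 (mod 13).
  i = 2 (α = 4): (4−8)(4−7)(4−3)(4−6) = (−4)·(−3)·1·(−2) = −24 ≡ 2, so v_2 = 2^{−1} = 7 (mod 13).
  i = 3 (α = 7): (7−8)(7−4)(7−3)(7−6) = (−1)·3·4·1 = −12 ≡ 1, so v_3 = 1^{−1} = 1 (mod 13).
  i = 4 (α = 3): (3−8)(3−4)(3−7)(3−6) = (−5)·(−1)·(−4)·(−3) = 60 ≡ 8, so v_4 = 8^{−1} = 5 (mod 13).
  i = 5 (α = 6): (6−8)(6−4)(6−7)(6−3) = (−2)·2·(−1)·3 = 12 ≡ 12, so v_5 = 12^{−1} = 12 (mod 13).
  v = [1, 7, 1, 5, 12].
Step 2: syndromes of r = [9, 5, 8, 1, 7] (all sums mod 13).
  S_0 = Σ v_i r_i = 1·9 + 7·5 + 1·8 + 5·1 + 12·7 = 141 ≡ 11.
  S_1 = Σ v_i α_i r_i = 1·8·9 + 7·4·5 + 1·7·8 + 5·3·1 + 12·6·7 = 787 ≡ 7.
  α_i^2 mod 13 = [12, 3, 10, 9, 10].
  S_2 = Σ v_i α_i^2 r_i = 1·12·9 + 7·3·5 + 1·10·8 + 5·9·1 + 12·10·7 = 1178 ≡ 8.
  S = (11, 7, 8) ≠ 0, so r is not a codeword (an error is present).
Step 3: locate the error. For a single error e at position i, S_ℓ = v_i·e·α_i^ℓ, so α_err = S_1/S_0.
  S_0^{−1} = 11^{−1} = 6 (mod 13), so α_err = 7·6 = 42 ≡ 3 = α_4. Error position i = 4.
  Consistency check: S_2/S_1 = 8·2 = 16 ≡ 3 = α_err ✓ (single-error assumption holds).
Step 4: error magnitude e = S_0/v_4 = S_0·∏_{j≠4}(α_4 − α_j) = 11·8 = 88 ≡ 10 (mod 13).
Step 5: correct position 4: c_4 = r_4 − e = 1 − 10 ≡ 4 (mod 13). Hence c = [9, 5, 8, 4, 7].
  Check: interpolating c through the α_i gives m(x) = 1 + 1·x (degree < 2) with m(α_i) = c_i for every i, so c is indeed a codeword.


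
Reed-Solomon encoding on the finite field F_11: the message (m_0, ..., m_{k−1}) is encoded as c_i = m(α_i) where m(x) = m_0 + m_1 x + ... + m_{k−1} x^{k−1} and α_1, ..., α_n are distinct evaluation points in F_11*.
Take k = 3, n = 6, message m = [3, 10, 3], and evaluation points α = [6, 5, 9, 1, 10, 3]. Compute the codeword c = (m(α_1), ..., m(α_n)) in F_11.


c = [6, 7, 6, 5, 7, 5]

Message polynomial: m(x) = 3 + 10·x + 3·x^2 (mod 11).
For each evaluation point α_i, compute m(α_i) mod 11:
  α_1 = 6: Horner steps 3 → 6 → 6, so m(6) = 6.
  α_2 = 5: Horner steps 3 → 3 → 7, so m(5) = 7.
  α_3 = 9: Horner steps 3 → 4 → 6, so m(9) = 6.
  α_4 = 1: Horner steps 3 → 2 → 5, so m(1) = 5.
  α_5 = 10: Horner steps 3 → 7 → 7, so m(10) = 7.
  α_6 = 3: Horner steps 3 → 8 → 5, so m(3) = 5.
Codeword c = [6, 7, 6, 5, 7, 5] ∈ F_11^6.


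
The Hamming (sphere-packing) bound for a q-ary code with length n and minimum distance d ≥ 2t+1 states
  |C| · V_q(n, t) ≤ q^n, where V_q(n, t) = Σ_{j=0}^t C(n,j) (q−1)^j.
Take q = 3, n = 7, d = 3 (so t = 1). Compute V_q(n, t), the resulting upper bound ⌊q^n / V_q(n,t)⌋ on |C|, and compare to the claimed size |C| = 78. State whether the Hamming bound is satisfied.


V_q(n, t) = 15, q^n = 2187, Hamming bound = 145, |C| = 78 ≤ bound (satisfied).

Step 1: Compute V_q(n, t) = Σ_{j=0}^1 C(n, j) (q−1)^j.
  j = 0: C(7,0)·(2)^0 = 1·1 = 1.
  j = 1: C(7,1)·(2)^1 = 7·2 = 14.
  V_q(n, t) = 1 + 14 = 15.
Step 2: q^n = 3^7 = 2187.
Step 3: Hamming bound ⌊q^n / V_q(n,t)⌋ = ⌊2187/15⌋ = 145.
Step 4: Compare |C| = 78 to 145: satisfied.
The claimed |C| lies below the Hamming bound.


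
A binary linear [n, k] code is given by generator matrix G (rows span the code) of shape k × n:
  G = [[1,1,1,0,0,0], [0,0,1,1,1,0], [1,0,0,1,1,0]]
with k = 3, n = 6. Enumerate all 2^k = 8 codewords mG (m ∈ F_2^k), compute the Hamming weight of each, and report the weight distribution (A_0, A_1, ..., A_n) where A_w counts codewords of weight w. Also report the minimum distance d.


Weight distribution: A_0 = 1, A_1 = 1, A_2 = 1, A_3 = 3, A_4 = 2. Minimum distance d = 1.

Enumerate all 2^3 = 8 messages m ∈ F_2^3.
For each, compute codeword c = mG in F_2^6, then tally its weight.
  m = 000 → c = 000000, weight = 0.
  m = 100 → c = 111000, weight = 3.
  m = 010 → c = 001110, weight = 3.
  m = 110 → c = 110110, weight = 4.
  m = 001 → c = 100110, weight = 3.
  m = 101 → c = 011110, weight = 4.
  m = 011 → c = 101000, weight = 2.
  m = 111 → c = 010000, weight = 1.
Tally weights:
  weight 0: 1 codewords.
  weight 1: 1 codewords.
  weight 2: 1 codewords.
  weight 3: 3 codewords.
  weight 4: 2 codewords.
Minimum distance d = smallest w > 0 with A_w > 0 = 1.
Sanity: Σ A_w = 8 = 2^3 = 8 ✓.


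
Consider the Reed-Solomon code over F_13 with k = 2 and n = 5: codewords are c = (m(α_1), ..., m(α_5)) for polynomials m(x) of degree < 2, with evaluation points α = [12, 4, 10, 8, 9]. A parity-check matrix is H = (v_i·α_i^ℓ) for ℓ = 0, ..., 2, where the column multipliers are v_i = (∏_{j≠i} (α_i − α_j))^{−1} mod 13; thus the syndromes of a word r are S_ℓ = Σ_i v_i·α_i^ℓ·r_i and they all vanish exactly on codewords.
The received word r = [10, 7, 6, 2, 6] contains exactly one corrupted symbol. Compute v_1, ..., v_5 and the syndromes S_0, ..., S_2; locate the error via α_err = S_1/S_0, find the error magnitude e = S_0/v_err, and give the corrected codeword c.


S = (1, 9, 3), error at position 5, error magnitude e = 2, c = [10, 7, 6, 2, 4].

Step 1: column multipliers v_i = (∏_{j≠i}(α_i − α_j))^{−1} mod 13.
  i = 1 (α = 12): (12−4)(12−10)(12−8)(12−9) = 8·2·4·3 = 192 ≡ 10, so v_1 = 10^{−1} = 4 (mod 13).
  i = 2 (α = 4): (4−12)(4−10)(4−8)(4−9) = (−8)·(−6)·(−4)·(−5) = 960 ≡ 11, so v_2 = 11^{−1} = 6 (mod 13).
  i = 3 (α = 10): (10−12)(10−4)(10−8)(10−9) = (−2)·6·2·1 = −24 ≡ 2, so v_3 = 2^{−1} = 7 (mod 13).
  i = 4 (α = 8): (8−12)(8−4)(8−10)(8−9) = (−4)·4·(−2)·(−1) = −32 ≡ 7, so v_4 = 7^{−1} = 2 (mod 13).
  i = 5 (α = 9): (9−12)(9−4)(9−10)(9−8) = (−3)·5·(−1)·1 = 15 ≡ 2, so v_5 = 2^{−1} = 7 (mod 13).
  v = [4, 6, 7, 2, 7].
Step 2: syndromes of r = [10, 7, 6, 2, 6] (all sums mod 13).
  S_0 = Σ v_i r_i = 4·10 + 6·7 + 7·6 + 2·2 + 7·6 = 170 ≡ 1.
  S_1 = Σ v_i α_i r_i = 4·12·10 + 6·4·7 + 7·10·6 + 2·8·2 + 7·9·6 = 1478 ≡ 9.
  α_i^2 mod 13 = [1, 3, 9, 12, 3].
  S_2 = Σ v_i α_i^2 r_i = 4·1·10 + 6·3·7 + 7·9·6 + 2·12·2 + 7·3·6 = 718 ≡ 3.
  S = (1, 9, 3) ≠ 0, so r is not a codeword (an error is present).
Step 3: locate the error. For a single error e at position i, S_ℓ = v_i·e·α_i^ℓ, so α_err = S_1/S_0.
  S_0^{−1} = 1^{−1} = 1 (mod 13), so α_err = 9·1 = 9 ≡ 9 = α_5. Error position i = 5.
  Consistency check: S_2/S_1 = 3·3 = 9 ≡ 9 = α_err ✓ (single-error assumption holds).
Step 4: error magnitude e = S_0/v_5 = S_0·∏_{j≠5}(α_5 − α_j) = 1·2 = 2 ≡ 2 (mod 13).
Step 5: correct position 5: c_5 = r_5 − e = 6 − 2 ≡ 4 (mod 13). Hence c = [10, 7, 6, 2, 4].
  Check: interpolating c through the α_i gives m(x) = 12 + 2·x (degree < 2) with m(α_i) = c_i for every i, so c is indeed a codeword.


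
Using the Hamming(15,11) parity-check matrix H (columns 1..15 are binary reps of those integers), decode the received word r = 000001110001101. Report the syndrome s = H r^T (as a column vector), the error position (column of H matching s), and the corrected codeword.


s = (0, 1, 1, 1)^T, error position = 7, corrected codeword c = 000001010001101

Compute s = H r^T mod 2 one row at a time:
  s_1 = 1 + 0 + 0 + 0 + 1 + 1 + 0 + 1 = 4 ≡ 0 (mod 2).
  s_2 = 0 + 0 + 1 + 1 + 1 + 1 + 0 + 1 = 5 ≡ 1 (mod 2).
  s_3 = 0 + 0 + 1 + 1 + 0 + 0 + 0 + 1 = 3 ≡ 1 (mod 2).
  s_4 = 0 + 0 + 0 + 1 + 0 + 0 + 1 + 1 = 3 ≡ 1 (mod 2).
s = (0, 1, 1, 1)^T — this equals column 7 of H (binary 0111), so error is at position 7.
Correct: flip bit 7 of r = 000001110001101 to get c = 000001010001101.


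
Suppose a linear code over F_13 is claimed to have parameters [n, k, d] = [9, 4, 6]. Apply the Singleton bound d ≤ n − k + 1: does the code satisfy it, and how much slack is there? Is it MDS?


Singleton RHS = n − k + 1 = 6, slack = 0, bound satisfied, MDS.

Singleton bound: d ≤ n − k + 1.
Here n = 9, k = 4, so n − k + 1 = 6.
Given d = 6, check d ≤ 6: YES.
Slack = (n − k + 1) − d = 0.
The code is MDS (slack = 0).
Description: the claimed parameters are [9, 4, 6]_13; such a code would be MDS (meets Singleton bound).


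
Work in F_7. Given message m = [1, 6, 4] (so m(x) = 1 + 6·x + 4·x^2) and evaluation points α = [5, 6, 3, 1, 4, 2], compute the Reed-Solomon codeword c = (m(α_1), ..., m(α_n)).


c = [5, 6, 6, 4, 5, 1]

Message polynomial: m(x) = 1 + 6·x + 4·x^2 (mod 7).
For each evaluation point α_i, compute m(α_i) mod 7:
  α_1 = 5: Horner steps 4 → 5 → 5, so m(5) = 5.
  α_2 = 6: Horner steps 4 → 2 → 6, so m(6) = 6.
  α_3 = 3: Horner steps 4 → 4 → 6, so m(3) = 6.
  α_4 = 1: Horner steps 4 → 3 → 4, so m(1) = 4.
  α_5 = 4: Horner steps 4 → 1 → 5, so m(4) = 5.
  α_6 = 2: Horner steps 4 → 0 → 1, so m(2) = 1.
Codeword c = [5, 6, 6, 4, 5, 1] ∈ F_7^6.


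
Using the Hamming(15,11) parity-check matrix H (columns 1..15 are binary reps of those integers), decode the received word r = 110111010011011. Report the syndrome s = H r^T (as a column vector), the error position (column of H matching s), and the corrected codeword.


s = (1, 0, 1, 0)^T, error position = 10, corrected codeword c = 110111010111011

Compute s = H r^T mod 2 one row at a time:
  s_1 = 1 + 0 + 0 + 1 + 1 + 0 + 1 + 1 = 5 ≡ 1 (mod 2).
  s_2 = 1 + 1 + 1 + 0 + 1 + 0 + 1 + 1 = 6 ≡ 0 (mod 2).
  s_3 = 1 + 0 + 1 + 0 + 0 + 1 + 1 + 1 = 5 ≡ 1 (mod 2).
  s_4 = 1 + 0 + 1 + 0 + 0 + 1 + 0 + 1 = 4 ≡ 0 (mod 2).
s = (1, 0, 1, 0)^T — this equals column 10 of H (binary 1010), so error is at position 10.
Correct: flip bit 10 of r = 110111010011011 to get c = 110111010111011.


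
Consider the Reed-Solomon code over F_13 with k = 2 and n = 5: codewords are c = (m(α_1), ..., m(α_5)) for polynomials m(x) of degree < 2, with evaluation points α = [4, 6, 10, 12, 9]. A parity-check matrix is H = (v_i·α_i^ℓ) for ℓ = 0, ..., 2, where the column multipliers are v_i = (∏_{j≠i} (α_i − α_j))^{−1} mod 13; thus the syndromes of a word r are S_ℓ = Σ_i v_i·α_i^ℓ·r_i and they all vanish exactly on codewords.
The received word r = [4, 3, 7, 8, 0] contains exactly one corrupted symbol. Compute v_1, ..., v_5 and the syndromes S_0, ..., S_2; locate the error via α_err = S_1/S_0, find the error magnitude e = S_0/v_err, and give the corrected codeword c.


S = (2, 12, 7), error at position 2, error magnitude e = 11, c = [4, 5, 7, 8, 0].

Step 1: column multipliers v_i = (∏_{j≠i}(α_i − α_j))^{−1} mod 13.
  i = 1 (α = 4): (4−6)(4−10)(4−12)(4−9) = (−2)·(−6)·(−8)·(−5) = 480 ≡ 12, so v_1 = 12^{−1} = 12 (mod 13).
  i = 2 (α = 6): (6−4)(6−10)(6−12)(6−9) = 2·(−4)·(−6)·(−3) = −144 ≡ 12, so v_2 = 12^{−1} = 12 (mod 13).
  i = 3 (α = 10): (10−4)(10−6)(10−12)(10−9) = 6·4·(−2)·1 = −48 ≡ 4, so v_3 = 4^{−1} = 10 (mod 13).
  i = 4 (α = 12): (12−4)(12−6)(12−10)(12−9) = 8·6·2·3 = 288 ≡ 2, so v_4 = 2^{−1} = 7 (mod 13).
  i = 5 (α = 9): (9−4)(9−6)(9−10)(9−12) = 5·3·(−1)·(−3) = 45 ≡ 6, so v_5 = 6^{−1} = 11 (mod 13).
  v = [12, 12, 10, 7, 11].
Step 2: syndromes of r = [4, 3, 7, 8, 0] (all sums mod 13).
  S_0 = Σ v_i r_i = 12·4 + 12·3 + 10·7 + 7·8 + 11·0 = 210 ≡ 2.
  S_1 = Σ v_i α_i r_i = 12·4·4 + 12·6·3 + 10·10·7 + 7·12·8 + 11·9·0 = 1780 ≡ 12.
  α_i^2 mod 13 = [3, 10, 9, 1, 3].
  S_2 = Σ v_i α_i^2 r_i = 12·3·4 + 12·10·3 + 10·9·7 + 7·1·8 + 11·3·0 = 1190 ≡ 7.
  S = (2, 12, 7) ≠ 0, so r is not a codeword (an error is present).
Step 3: locate the error. For a single error e at position i, S_ℓ = v_i·e·α_i^ℓ, so α_err = S_1/S_0.
  S_0^{−1} = 2^{−1} = 7 (mod 13), so α_err = 12·7 = 84 ≡ 6 = α_2. Error position i = 2.
  Consistency check: S_2/S_1 = 7·12 = 84 ≡ 6 = α_err ✓ (single-error assumption holds).
Step 4: error magnitude e = S_0/v_2 = S_0·∏_{j≠2}(α_2 − α_j) = 2·12 = 24 ≡ 11 (mod 13).
Step 5: correct position 2: c_2 = r_2 − e = 3 − 11 ≡ 5 (mod 13). Hence c = [4, 5, 7, 8, 0].
  Check: interpolating c through the α_i gives m(x) = 2 + 7·x (degree < 2) with m(α_i) = c_i for every i, so c is indeed a codeword.


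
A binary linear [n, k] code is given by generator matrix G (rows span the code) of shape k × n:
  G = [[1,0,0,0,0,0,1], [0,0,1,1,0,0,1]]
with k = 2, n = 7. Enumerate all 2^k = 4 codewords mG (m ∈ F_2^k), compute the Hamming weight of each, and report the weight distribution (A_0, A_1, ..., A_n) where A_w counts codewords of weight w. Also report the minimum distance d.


Weight distribution: A_0 = 1, A_2 = 1, A_3 = 2. Minimum distance d = 2.

Enumerate all 2^2 = 4 messages m ∈ F_2^2.
For each, compute codeword c = mG in F_2^7, then tally its weight.
  m = 00 → c = 0000000, weight = 0.
  m = 10 → c = 1000001, weight = 2.
  m = 01 → c = 0011001, weight = 3.
  m = 11 → c = 1011000, weight = 3.
Tally weights:
  weight 0: 1 codewords.
  weight 2: 1 codewords.
  weight 3: 2 codewords.
Minimum distance d = smallest w > 0 with A_w > 0 = 2.
Sanity: Σ A_w = 4 = 2^2 = 4 ✓.


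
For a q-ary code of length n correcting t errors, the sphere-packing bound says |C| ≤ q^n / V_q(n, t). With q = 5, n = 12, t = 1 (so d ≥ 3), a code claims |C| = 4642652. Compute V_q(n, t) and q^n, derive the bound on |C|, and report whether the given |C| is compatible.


V_q(n, t) = 49, q^n = 244140625, Hamming bound = 4982461, |C| = 4642652 ≤ bound (satisfied).

Step 1: Compute V_q(n, t) = Σ_{j=0}^1 C(n, j) (q−1)^j.
  j = 0: C(12,0)·(4)^0 = 1·1 = 1.
  j = 1: C(12,1)·(4)^1 = 12·4 = 48.
  V_q(n, t) = 1 + 48 = 49.
Step 2: q^n = 5^12 = 244140625.
Step 3: Hamming bound ⌊q^n / V_q(n,t)⌋ = ⌊244140625/49⌋ = 4982461.
Step 4: Compare |C| = 4642652 to 4982461: satisfied.
The claimed |C| lies below the Hamming bound.


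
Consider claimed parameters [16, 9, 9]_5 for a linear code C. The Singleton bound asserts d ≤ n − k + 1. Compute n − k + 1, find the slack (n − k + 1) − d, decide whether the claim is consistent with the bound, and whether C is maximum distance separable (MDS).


Singleton RHS = n − k + 1 = 8, slack = -1, bound violated (no such code; not MDS).

Singleton bound: d ≤ n − k + 1.
Here n = 16, k = 9, so n − k + 1 = 8.
Given d = 9, check d ≤ 8: NO.
Slack = (n − k + 1) − d = -1.
The slack is negative: d = 9 exceeds n − k + 1 = 8 by 1, so the Singleton bound is violated and no linear [16, 9, 9]_5 code can exist. In particular it is not MDS (MDS requires d = n − k + 1 exactly).
Description: the claimed parameters are [16, 9, 9]_5; such a code would be impossible (violates the Singleton bound).
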